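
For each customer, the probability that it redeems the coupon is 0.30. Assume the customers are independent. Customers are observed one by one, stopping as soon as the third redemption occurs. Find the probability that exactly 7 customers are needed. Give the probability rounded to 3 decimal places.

Y = trial on which the third success occurs; negative binomial, r=3, p=0.30.
P(Y=7) = C(6,2) · p^3 · (1−p)^4
= 15 · 0.027 · 0.2401 = 0.09724

0.097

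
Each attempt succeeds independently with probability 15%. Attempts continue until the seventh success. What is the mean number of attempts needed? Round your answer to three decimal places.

Y = total attempts until the seventh success; negative binomial with r=7, p=0.15.
E[Y] = r / p = 7 / 0.15 = 46.66667

46.667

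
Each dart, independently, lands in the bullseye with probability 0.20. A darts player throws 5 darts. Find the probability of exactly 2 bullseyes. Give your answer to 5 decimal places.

0.20480

X ~ Binomial(n=5, p=0.20).
P(X=2) = C(5,2) · p^2 · (1−p)^3
= 10 · 0.04 · 0.512 = 0.2048000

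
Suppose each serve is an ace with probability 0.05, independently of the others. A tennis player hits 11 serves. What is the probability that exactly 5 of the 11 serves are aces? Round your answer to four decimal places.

0.0001

X ~ Binomial(n=11, p=0.05).
P(X=5) = C(11,5) · p^5 · (1−p)^6
= 462 · 3.125e-07 · 0.73509 = 0.000106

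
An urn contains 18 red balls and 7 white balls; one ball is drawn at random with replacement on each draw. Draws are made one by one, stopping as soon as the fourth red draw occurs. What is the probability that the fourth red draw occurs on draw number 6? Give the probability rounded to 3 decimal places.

0.211

Y = trial on which the fourth success occurs; negative binomial, r=4, p=0.72.
P(Y=6) = C(5,3) · p^4 · (1−p)^2
= 10 · 0.26874 · 0.0784 = 0.21069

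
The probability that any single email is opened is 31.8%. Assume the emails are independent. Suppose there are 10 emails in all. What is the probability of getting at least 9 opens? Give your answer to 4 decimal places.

X ~ Binomial(10, 0.318); P(X ≥ 9) = Σ C(10,k) p^k (1−p)^(10−k) over k:
  k=9: C(10,9)·0.318^9·0.682^1 = 0.000227
  k=10: C(10,10)·0.318^10·0.682^0 = 0.000011
Total = 0.000237

0.0002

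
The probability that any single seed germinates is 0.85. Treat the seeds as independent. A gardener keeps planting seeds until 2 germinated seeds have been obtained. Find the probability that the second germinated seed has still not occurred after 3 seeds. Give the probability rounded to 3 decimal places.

Needing more than 3 seeds ⇔ fewer than 2 successes in the first 3. With X ~ Binomial(3, 0.85), P(Y > 3) = P(X ≤ 1).
  k=0: C(3,0)·0.85^0·0.15^3 = 0.00337
  k=1: C(3,1)·0.85^1·0.15^2 = 0.05738
P(X ≤ 1) = 0.06075

0.061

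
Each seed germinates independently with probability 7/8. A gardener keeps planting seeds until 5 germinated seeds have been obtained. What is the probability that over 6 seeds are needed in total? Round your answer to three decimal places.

0.167

Needing more than 6 seeds ⇔ fewer than 5 successes in the first 6. With X ~ Binomial(6, 0.875), P(Y > 6) = P(X ≤ 4).
  k=0: C(6,0)·0.875^0·0.125^6 = 0.00000
  k=1: C(6,1)·0.875^1·0.125^5 = 0.00016
  k=2: C(6,2)·0.875^2·0.125^4 = 0.00280
  k=3: C(6,3)·0.875^3·0.125^3 = 0.02617
  k=4: C(6,4)·0.875^4·0.125^2 = 0.13739
P(X ≤ 4) = 0.16652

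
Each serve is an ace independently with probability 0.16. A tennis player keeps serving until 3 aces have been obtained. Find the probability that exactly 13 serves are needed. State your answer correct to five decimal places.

Y = trial on which the third success occurs; negative binomial, r=3, p=0.16.
P(Y=13) = C(12,2) · p^3 · (1−p)^10
= 66 · 0.004096 · 0.1749 = 0.0472821

0.04728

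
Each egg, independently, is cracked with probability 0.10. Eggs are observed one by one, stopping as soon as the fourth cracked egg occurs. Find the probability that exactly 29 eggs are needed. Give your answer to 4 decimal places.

Y = trial on which the fourth success occurs; negative binomial, r=4, p=0.10.
P(Y=29) = C(28,3) · p^4 · (1−p)^25
= 3276 · 0.0001 · 0.07179 = 0.023518

0.0235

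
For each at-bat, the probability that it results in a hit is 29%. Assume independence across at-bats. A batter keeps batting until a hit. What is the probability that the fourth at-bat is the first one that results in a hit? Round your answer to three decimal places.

Geometric (trials to first success), p = 0.29.
P(Y = 4) = (1−p)^3 · p = 0.35791 · 0.29 = 0.10379

0.104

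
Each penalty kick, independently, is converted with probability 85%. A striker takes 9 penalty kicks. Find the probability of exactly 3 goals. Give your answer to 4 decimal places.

X ~ Binomial(n=9, p=0.85).
P(X=3) = C(9,3) · p^3 · (1−p)^6
= 84 · 0.61413 · 1.1391e-05 = 0.000588

0.0006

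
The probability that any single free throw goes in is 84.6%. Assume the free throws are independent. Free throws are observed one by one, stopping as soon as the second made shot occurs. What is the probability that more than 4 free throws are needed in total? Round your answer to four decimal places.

0.0129

Needing more than 4 free throws ⇔ fewer than 2 successes in the first 4. With X ~ Binomial(4, 0.846), P(Y > 4) = P(X ≤ 1).
  k=0: C(4,0)·0.846^0·0.154^4 = 0.000562
  k=1: C(4,1)·0.846^1·0.154^3 = 0.012359
P(X ≤ 1) = 0.012922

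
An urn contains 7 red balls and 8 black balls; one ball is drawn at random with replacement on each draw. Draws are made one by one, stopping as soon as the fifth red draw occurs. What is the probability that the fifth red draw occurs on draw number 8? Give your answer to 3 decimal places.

0.118

Y = trial on which the fifth success occurs; negative binomial, r=5, p=0.466667.
P(Y=8) = C(7,4) · p^5 · (1−p)^3
= 35 · 0.022133 · 0.1517 = 0.11752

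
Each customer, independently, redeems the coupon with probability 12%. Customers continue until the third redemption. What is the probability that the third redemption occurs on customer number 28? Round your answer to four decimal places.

Y = trial on which the third success occurs; negative binomial, r=3, p=0.12.
P(Y=28) = C(27,2) · p^3 · (1−p)^25
= 351 · 0.001728 · 0.040932 = 0.024827

0.0248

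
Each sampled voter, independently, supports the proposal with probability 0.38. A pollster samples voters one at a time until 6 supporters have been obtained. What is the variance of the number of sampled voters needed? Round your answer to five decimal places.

Y = total sampled voters until the sixth success; negative binomial with r=6, p=0.38.
Var(Y) = r(1−p)/p² = 6·0.62 / 0.38² = 25.7617729

25.76177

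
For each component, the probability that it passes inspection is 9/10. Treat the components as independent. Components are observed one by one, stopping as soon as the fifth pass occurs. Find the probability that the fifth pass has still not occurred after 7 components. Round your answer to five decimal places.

0.02569

Needing more than 7 components ⇔ fewer than 5 successes in the first 7. With X ~ Binomial(7, 0.90), P(Y > 7) = P(X ≤ 4).
  k=0: C(7,0)·0.90^0·0.10^7 = 0.0000001
  k=1: C(7,1)·0.90^1·0.10^6 = 0.0000063
  k=2: C(7,2)·0.90^2·0.10^5 = 0.0001701
  k=3: C(7,3)·0.90^3·0.10^4 = 0.0025515
  k=4: C(7,4)·0.90^4·0.10^3 = 0.0229635
P(X ≤ 4) = 0.0256915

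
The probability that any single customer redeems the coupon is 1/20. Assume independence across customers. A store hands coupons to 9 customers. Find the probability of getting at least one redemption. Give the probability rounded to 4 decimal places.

0.3698

P(at least one) = 1 − P(none) = 1 − (1 − 0.05)^9
= 1 − 0.630249 = 0.369751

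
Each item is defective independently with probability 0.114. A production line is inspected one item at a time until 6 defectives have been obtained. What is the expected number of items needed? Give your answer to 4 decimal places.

Y = total items until the sixth success; negative binomial with r=6, p=0.114.
E[Y] = r / p = 6 / 0.114 = 52.631579

52.6316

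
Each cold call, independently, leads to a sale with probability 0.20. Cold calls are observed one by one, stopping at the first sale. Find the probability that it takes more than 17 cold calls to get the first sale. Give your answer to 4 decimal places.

Y = number of cold calls to the first success; geometric, p = 0.20.
P(Y > 17) = P(first 17 all fail) = (1−p)^17 = 0.022518

0.0225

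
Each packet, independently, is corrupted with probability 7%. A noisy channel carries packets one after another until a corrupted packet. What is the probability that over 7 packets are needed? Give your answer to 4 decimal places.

0.6017

Y = number of packets to the first success; geometric, p = 0.07.
P(Y > 7) = P(first 7 all fail) = (1−p)^7 = 0.601701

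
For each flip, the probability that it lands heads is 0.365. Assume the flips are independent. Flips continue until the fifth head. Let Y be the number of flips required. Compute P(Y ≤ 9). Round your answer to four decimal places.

0.1980

Finishing within 9 flips ⇔ at least 5 successes in the first 9. With X ~ Binomial(9, 0.365), P(Y ≤ 9) = 1 − P(X ≤ 4).
  k=0: C(9,0)·0.365^0·0.635^9 = 0.016787
  k=1: C(9,1)·0.365^1·0.635^8 = 0.086841
  k=2: C(9,2)·0.365^2·0.635^7 = 0.199666
  k=3: C(9,3)·0.365^3·0.635^6 = 0.267794
  k=4: C(9,4)·0.365^4·0.635^5 = 0.230893
1 − 0.801980 = 0.198020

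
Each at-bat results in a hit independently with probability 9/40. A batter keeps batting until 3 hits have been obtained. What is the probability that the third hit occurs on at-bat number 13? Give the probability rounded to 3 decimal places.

Y = trial on which the third success occurs; negative binomial, r=3, p=0.225.
P(Y=13) = C(12,2) · p^3 · (1−p)^10
= 66 · 0.011391 · 0.078166 = 0.05876

0.059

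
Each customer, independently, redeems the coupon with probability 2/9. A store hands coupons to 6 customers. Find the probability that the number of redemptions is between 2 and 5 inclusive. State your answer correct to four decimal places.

0.3990

X ~ Binomial(6, 0.222222); P(2 ≤ X ≤ 5) = Σ C(6,k) p^k (1−p)^(6−k) over k:
  k=2: C(6,2)·0.222222^2·0.777778^4 = 0.271074
  k=3: C(6,3)·0.222222^3·0.777778^3 = 0.103266
  k=4: C(6,4)·0.222222^4·0.777778^2 = 0.022129
  k=5: C(6,5)·0.222222^5·0.777778^1 = 0.002529
Total = 0.398998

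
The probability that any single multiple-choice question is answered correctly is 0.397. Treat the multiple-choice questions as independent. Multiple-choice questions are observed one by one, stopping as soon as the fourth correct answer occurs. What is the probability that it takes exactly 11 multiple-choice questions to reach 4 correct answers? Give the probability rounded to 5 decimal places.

0.08641

Y = trial on which the fourth success occurs; negative binomial, r=4, p=0.397.
P(Y=11) = C(10,3) · p^4 · (1−p)^7
= 120 · 0.024841 · 0.028988 = 0.0864101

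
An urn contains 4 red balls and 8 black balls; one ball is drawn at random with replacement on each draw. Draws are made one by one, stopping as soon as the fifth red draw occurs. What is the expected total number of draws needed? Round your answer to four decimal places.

Y = total draws until the fifth success; negative binomial with r=5, p=0.333333.
E[Y] = r / p = 5 / 0.333333 = 15.000000

15.0000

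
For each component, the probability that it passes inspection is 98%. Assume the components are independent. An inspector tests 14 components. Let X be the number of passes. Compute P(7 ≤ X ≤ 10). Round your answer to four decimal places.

0.0001

X ~ Binomial(14, 0.98); P(7 ≤ X ≤ 10) = Σ C(14,k) p^k (1−p)^(14−k) over k:
  k=7: C(14,7)·0.98^7·0.02^7 = 0.000000
  k=8: C(14,8)·0.98^8·0.02^6 = 0.000000
  k=9: C(14,9)·0.98^9·0.02^5 = 0.000005
  k=10: C(14,10)·0.98^10·0.02^4 = 0.000131
Total = 0.000136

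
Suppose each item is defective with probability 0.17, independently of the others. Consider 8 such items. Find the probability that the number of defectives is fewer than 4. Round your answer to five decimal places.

0.96721

X ~ Binomial(8, 0.17); P(X ≤ 3) = Σ C(8,k) p^k (1−p)^(8−k) over k:
  k=0: C(8,0)·0.17^0·0.83^8 = 0.2252292
  k=1: C(8,1)·0.17^1·0.83^7 = 0.3690503
  k=2: C(8,2)·0.17^2·0.83^6 = 0.2645602
  k=3: C(8,3)·0.17^3·0.83^5 = 0.1083740
Total = 0.9672137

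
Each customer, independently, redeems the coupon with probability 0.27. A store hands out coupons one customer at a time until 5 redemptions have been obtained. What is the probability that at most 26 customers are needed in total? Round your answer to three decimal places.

0.870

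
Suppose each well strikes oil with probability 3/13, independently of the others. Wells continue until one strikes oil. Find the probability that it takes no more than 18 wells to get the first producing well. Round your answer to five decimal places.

Y = number of wells to the first success; geometric, p = 0.230769.
P(Y ≤ 18) = 1 − (1−p)^18 = 1 − 0.0088924 = 0.9911076

0.99111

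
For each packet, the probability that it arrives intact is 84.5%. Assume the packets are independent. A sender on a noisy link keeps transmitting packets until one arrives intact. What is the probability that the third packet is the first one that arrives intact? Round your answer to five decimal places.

Geometric (trials to first success), p = 0.845.
P(Y = 3) = (1−p)^2 · p = 0.024025 · 0.845 = 0.0203011

0.02030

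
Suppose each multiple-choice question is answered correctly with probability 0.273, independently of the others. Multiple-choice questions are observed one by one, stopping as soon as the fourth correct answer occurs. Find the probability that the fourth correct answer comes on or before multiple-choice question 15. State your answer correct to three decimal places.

Finishing within 15 multiple-choice questions ⇔ at least 4 successes in the first 15. With X ~ Binomial(15, 0.273), P(Y ≤ 15) = 1 − P(X ≤ 3).
  k=0: C(15,0)·0.273^0·0.727^15 = 0.00838
  k=1: C(15,1)·0.273^1·0.727^14 = 0.04718
  k=2: C(15,2)·0.273^2·0.727^13 = 0.12401
  k=3: C(15,3)·0.273^3·0.727^12 = 0.20180
1 − 0.38136 = 0.61864

0.619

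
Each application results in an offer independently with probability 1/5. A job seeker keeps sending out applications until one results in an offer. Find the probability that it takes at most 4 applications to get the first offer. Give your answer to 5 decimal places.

Y = number of applications to the first success; geometric, p = 0.20.
P(Y ≤ 4) = 1 − (1−p)^4 = 1 − 0.4096000 = 0.5904000

0.59040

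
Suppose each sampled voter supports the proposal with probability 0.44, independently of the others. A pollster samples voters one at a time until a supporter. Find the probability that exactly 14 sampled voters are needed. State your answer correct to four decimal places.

0.0002

Geometric (trials to first success), p = 0.44.
P(Y = 14) = (1−p)^13 · p = 0.00053265 · 0.44 = 0.000234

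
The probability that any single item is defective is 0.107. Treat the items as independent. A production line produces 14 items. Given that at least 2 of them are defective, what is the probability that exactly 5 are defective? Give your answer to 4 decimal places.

0.0225

X ~ Binomial(14, 0.107). Want P(X=5 | X≥2) = P(X=5) / P(X≥2).
P(X=5) = C(14,5)·0.107^5·0.893^9 = 0.010140
P(X≥2) = 1 − 0.205079 − 0.344018 = 0.450904
Ratio = 0.010140 / 0.450904 = 0.022489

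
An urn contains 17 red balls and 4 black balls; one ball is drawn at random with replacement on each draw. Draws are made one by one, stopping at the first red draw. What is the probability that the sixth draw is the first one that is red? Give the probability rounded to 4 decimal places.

Geometric (trials to first success), p = 0.809524.
P(Y = 6) = (1−p)^5 · p = 0.00025073 · 0.809524 = 0.000203

0.0002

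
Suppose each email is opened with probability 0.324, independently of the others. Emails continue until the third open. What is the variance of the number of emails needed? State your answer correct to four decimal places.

19.3187

Y = total emails until the third success; negative binomial with r=3, p=0.324.
Var(Y) = r(1−p)/p² = 3·0.676 / 0.324² = 19.318701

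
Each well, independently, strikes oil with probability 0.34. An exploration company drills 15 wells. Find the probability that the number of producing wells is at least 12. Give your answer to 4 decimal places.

X ~ Binomial(15, 0.34); P(X ≥ 12) = Σ C(15,k) p^k (1−p)^(15−k) over k:
  k=12: C(15,12)·0.34^12·0.66^3 = 0.000312
  k=13: C(15,13)·0.34^13·0.66^2 = 0.000037
  k=14: C(15,14)·0.34^14·0.66^1 = 0.000003
  k=15: C(15,15)·0.34^15·0.66^0 = 0.000000
Total = 0.000352

0.0004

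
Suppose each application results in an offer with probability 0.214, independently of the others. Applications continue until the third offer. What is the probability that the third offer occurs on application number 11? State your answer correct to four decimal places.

0.0642

Y = trial on which the third success occurs; negative binomial, r=3, p=0.214.
P(Y=11) = C(10,2) · p^3 · (1−p)^8
= 45 · 0.0098003 · 0.14567 = 0.064244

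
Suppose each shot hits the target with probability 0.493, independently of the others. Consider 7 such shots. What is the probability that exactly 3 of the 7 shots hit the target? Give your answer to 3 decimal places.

X ~ Binomial(n=7, p=0.493).
P(X=3) = C(7,3) · p^3 · (1−p)^4
= 35 · 0.11982 · 0.066074 = 0.27710

0.277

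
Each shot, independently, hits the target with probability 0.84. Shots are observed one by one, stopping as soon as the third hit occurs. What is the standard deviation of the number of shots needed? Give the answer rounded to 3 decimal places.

0.825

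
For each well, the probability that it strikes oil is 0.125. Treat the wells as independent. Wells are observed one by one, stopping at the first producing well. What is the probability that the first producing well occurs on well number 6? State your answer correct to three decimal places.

Geometric (trials to first success), p = 0.125.
P(Y = 6) = (1−p)^5 · p = 0.51291 · 0.125 = 0.06411

0.064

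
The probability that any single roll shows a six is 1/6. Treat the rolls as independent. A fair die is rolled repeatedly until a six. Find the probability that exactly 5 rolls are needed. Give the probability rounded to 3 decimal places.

0.080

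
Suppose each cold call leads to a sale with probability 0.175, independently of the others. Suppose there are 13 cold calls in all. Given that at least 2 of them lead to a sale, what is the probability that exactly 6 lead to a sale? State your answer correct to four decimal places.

0.0185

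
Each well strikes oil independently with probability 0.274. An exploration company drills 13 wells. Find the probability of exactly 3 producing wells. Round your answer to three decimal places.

0.239

X ~ Binomial(n=13, p=0.274).
P(X=3) = C(13,3) · p^3 · (1−p)^10
= 286 · 0.020571 · 0.040679 = 0.23932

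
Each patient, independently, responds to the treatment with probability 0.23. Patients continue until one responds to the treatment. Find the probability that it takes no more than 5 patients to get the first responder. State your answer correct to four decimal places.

0.7293

Y = number of patients to the first success; geometric, p = 0.23.
P(Y ≤ 5) = 1 − (1−p)^5 = 1 − 0.270678 = 0.729322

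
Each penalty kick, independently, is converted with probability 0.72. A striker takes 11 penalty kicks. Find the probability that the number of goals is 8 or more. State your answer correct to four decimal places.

0.6281

X ~ Binomial(11, 0.72); P(X ≥ 8) = Σ C(11,k) p^k (1−p)^(11−k) over k:
  k=8: C(11,8)·0.72^8·0.28^3 = 0.261588
  k=9: C(11,9)·0.72^9·0.28^2 = 0.224218
  k=10: C(11,10)·0.72^10·0.28^1 = 0.115312
  k=11: C(11,11)·0.72^11·0.28^0 = 0.026956
Total = 0.628075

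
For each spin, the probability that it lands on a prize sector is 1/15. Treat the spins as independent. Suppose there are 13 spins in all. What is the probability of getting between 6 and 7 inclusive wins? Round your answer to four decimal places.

0.0001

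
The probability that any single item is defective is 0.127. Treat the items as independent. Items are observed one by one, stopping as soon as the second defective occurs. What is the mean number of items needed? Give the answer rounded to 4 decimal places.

15.7480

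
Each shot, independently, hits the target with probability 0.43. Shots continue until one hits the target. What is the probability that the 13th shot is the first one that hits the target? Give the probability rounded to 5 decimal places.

Geometric (trials to first success), p = 0.43.
P(Y = 13) = (1−p)^12 · p = 0.0011762 · 0.43 = 0.0005058

0.00051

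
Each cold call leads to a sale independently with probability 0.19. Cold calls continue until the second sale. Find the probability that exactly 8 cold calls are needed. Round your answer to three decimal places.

0.071

Y = trial on which the second success occurs; negative binomial, r=2, p=0.19.
P(Y=8) = C(7,1) · p^2 · (1−p)^6
= 7 · 0.0361 · 0.28243 = 0.07137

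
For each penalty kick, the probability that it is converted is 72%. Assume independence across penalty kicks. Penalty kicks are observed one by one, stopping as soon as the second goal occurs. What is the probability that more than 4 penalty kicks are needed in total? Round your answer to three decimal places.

0.069

Needing more than 4 penalty kicks ⇔ fewer than 2 successes in the first 4. With X ~ Binomial(4, 0.72), P(Y > 4) = P(X ≤ 1).
  k=0: C(4,0)·0.72^0·0.28^4 = 0.00615
  k=1: C(4,1)·0.72^1·0.28^3 = 0.06322
P(X ≤ 1) = 0.06937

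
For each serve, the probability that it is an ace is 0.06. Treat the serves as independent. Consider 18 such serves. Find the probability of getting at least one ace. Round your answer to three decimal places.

0.672

P(at least one) = 1 − P(none) = 1 − (1 − 0.06)^18
= 1 − 0.32832 = 0.67168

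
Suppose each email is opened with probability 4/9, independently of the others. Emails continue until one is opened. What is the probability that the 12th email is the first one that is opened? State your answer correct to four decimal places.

Geometric (trials to first success), p = 0.444444.
P(Y = 12) = (1−p)^11 · p = 0.001556 · 0.444444 = 0.000692

0.0007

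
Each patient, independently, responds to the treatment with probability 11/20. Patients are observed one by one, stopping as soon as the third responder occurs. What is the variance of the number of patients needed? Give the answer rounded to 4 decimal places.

4.4628

Y = total patients until the third success; negative binomial with r=3, p=0.55.
Var(Y) = r(1−p)/p² = 3·0.45 / 0.55² = 4.462810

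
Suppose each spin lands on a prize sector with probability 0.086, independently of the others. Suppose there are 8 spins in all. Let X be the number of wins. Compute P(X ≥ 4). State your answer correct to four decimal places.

0.0029

X ~ Binomial(8, 0.086); P(X ≥ 4) = Σ C(8,k) p^k (1−p)^(8−k) over k:
  k=4: C(8,4)·0.086^4·0.914^4 = 0.002672
  k=5: C(8,5)·0.086^5·0.914^3 = 0.000201
  k=6: C(8,6)·0.086^6·0.914^2 = 0.000009
  k=7: C(8,7)·0.086^7·0.914^1 = 0.000000
  k=8: C(8,8)·0.086^8·0.914^0 = 0.000000
Total = 0.002883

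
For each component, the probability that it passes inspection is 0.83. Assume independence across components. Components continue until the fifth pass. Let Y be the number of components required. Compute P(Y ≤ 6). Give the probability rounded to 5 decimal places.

Finishing within 6 components ⇔ at least 5 successes in the first 6. With X ~ Binomial(6, 0.83), P(Y ≤ 6) = 1 − P(X ≤ 4).
  k=0: C(6,0)·0.83^0·0.17^6 = 0.0000241
  k=1: C(6,1)·0.83^1·0.17^5 = 0.0007071
  k=2: C(6,2)·0.83^2·0.17^4 = 0.0086306
  k=3: C(6,3)·0.83^3·0.17^3 = 0.0561838
  k=4: C(6,4)·0.83^4·0.17^2 = 0.2057318
1 − 0.2712775 = 0.7287225

0.72872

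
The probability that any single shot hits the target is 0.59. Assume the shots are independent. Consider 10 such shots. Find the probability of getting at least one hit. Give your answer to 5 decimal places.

0.99987

P(at least one) = 1 − P(none) = 1 − (1 − 0.59)^10
= 1 − 0.0001342 = 0.9998658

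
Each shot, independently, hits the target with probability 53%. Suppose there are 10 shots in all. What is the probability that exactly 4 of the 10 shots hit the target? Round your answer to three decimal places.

0.179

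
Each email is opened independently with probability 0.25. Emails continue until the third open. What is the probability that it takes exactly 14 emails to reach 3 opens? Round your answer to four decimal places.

0.0515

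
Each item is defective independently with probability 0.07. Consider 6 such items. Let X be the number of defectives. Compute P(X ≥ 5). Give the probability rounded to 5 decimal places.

X ~ Binomial(6, 0.07); P(X ≥ 5) = Σ C(6,k) p^k (1−p)^(6−k) over k:
  k=5: C(6,5)·0.07^5·0.93^1 = 0.0000094
  k=6: C(6,6)·0.07^6·0.93^0 = 0.0000001
Total = 0.0000095

0.00001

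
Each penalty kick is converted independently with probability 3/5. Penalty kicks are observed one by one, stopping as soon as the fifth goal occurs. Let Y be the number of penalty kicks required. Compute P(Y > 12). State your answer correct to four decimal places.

0.0573

Needing more than 12 penalty kicks ⇔ fewer than 5 successes in the first 12. With X ~ Binomial(12, 0.60), P(Y > 12) = P(X ≤ 4).
  k=0: C(12,0)·0.60^0·0.40^12 = 0.000017
  k=1: C(12,1)·0.60^1·0.40^11 = 0.000302
  k=2: C(12,2)·0.60^2·0.40^10 = 0.002491
  k=3: C(12,3)·0.60^3·0.40^9 = 0.012457
  k=4: C(12,4)·0.60^4·0.40^8 = 0.042043
P(X ≤ 4) = 0.057310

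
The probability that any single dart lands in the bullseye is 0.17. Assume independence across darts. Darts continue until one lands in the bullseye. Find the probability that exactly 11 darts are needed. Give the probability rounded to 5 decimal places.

0.02638

Geometric (trials to first success), p = 0.17.
P(Y = 11) = (1−p)^10 · p = 0.15516 · 0.17 = 0.0263773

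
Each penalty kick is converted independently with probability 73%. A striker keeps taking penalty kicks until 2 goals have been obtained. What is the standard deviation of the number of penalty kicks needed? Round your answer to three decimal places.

Y = total penalty kicks until the second success; negative binomial with r=2, p=0.73.
SD(Y) = √[r(1−p)/p²] = √(1.01332) = 1.00664

1.007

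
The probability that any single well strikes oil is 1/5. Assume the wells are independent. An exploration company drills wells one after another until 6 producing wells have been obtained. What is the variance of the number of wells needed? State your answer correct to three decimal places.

120.000

Y = total wells until the sixth success; negative binomial with r=6, p=0.20.
Var(Y) = r(1−p)/p² = 6·0.80 / 0.20² = 120.00000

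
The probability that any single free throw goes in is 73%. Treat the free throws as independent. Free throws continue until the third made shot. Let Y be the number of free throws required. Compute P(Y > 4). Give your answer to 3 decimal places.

Needing more than 4 free throws ⇔ fewer than 3 successes in the first 4. With X ~ Binomial(4, 0.73), P(Y > 4) = P(X ≤ 2).
  k=0: C(4,0)·0.73^0·0.27^4 = 0.00531
  k=1: C(4,1)·0.73^1·0.27^3 = 0.05747
  k=2: C(4,2)·0.73^2·0.27^2 = 0.23309
P(X ≤ 2) = 0.29588

0.296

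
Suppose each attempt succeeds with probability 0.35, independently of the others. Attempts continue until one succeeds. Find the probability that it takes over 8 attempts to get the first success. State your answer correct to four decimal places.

0.0319

Y = number of attempts to the first success; geometric, p = 0.35.
P(Y > 8) = P(first 8 all fail) = (1−p)^8 = 0.031864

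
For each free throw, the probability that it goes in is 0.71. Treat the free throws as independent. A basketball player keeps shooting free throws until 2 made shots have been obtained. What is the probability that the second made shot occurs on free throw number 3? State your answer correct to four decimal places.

Y = trial on which the second success occurs; negative binomial, r=2, p=0.71.
P(Y=3) = C(2,1) · p^2 · (1−p)^1
= 2 · 0.5041 · 0.29 = 0.292378

0.2924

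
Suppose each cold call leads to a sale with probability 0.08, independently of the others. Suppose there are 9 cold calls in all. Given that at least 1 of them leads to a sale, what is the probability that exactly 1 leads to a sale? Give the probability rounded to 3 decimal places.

X ~ Binomial(9, 0.08). Want P(X=1 | X≥1) = P(X=1) / P(X≥1).
P(X=1) = C(9,1)·0.08^1·0.92^8 = 0.36952
P(X≥1) = 1 − 0.47216 = 0.52784
Ratio = 0.36952 / 0.52784 = 0.70006

0.700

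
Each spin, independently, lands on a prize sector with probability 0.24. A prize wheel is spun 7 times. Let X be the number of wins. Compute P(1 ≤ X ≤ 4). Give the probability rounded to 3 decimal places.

X ~ Binomial(7, 0.24); P(1 ≤ X ≤ 4) = Σ C(7,k) p^k (1−p)^(7−k) over k:
  k=1: C(7,1)·0.24^1·0.76^6 = 0.32374
  k=2: C(7,2)·0.24^2·0.76^5 = 0.30670
  k=3: C(7,3)·0.24^3·0.76^4 = 0.16142
  k=4: C(7,4)·0.24^4·0.76^3 = 0.05097
Total = 0.84283

0.843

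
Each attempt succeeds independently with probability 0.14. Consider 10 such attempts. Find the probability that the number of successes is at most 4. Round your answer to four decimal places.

X ~ Binomial(10, 0.14); P(X ≤ 4) = Σ C(10,k) p^k (1−p)^(10−k) over k:
  k=0: C(10,0)·0.14^0·0.86^10 = 0.221302
  k=1: C(10,1)·0.14^1·0.86^9 = 0.360258
  k=2: C(10,2)·0.14^2·0.86^8 = 0.263910
  k=3: C(10,3)·0.14^3·0.86^7 = 0.114566
  k=4: C(10,4)·0.14^4·0.86^6 = 0.032638
Total = 0.992674

0.9927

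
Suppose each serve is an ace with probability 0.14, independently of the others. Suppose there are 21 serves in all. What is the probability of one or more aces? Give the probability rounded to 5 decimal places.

P(at least one) = 1 − P(none) = 1 − (1 − 0.14)^21
= 1 − 0.0421180 = 0.9578820

0.95788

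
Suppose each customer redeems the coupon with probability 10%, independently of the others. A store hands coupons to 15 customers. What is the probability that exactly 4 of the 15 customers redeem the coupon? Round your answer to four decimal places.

0.0428

X ~ Binomial(n=15, p=0.10).
P(X=4) = C(15,4) · p^4 · (1−p)^11
= 1365 · 0.0001 · 0.31381 = 0.042835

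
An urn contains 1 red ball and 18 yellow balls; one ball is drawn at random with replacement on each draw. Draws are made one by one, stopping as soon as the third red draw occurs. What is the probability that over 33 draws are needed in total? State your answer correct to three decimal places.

0.749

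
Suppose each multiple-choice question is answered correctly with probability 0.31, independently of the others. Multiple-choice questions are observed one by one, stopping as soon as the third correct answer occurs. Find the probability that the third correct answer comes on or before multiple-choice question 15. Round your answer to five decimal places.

0.88930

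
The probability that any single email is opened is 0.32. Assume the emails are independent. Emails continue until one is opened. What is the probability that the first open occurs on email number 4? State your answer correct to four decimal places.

0.1006

Geometric (trials to first success), p = 0.32.
P(Y = 4) = (1−p)^3 · p = 0.31443 · 0.32 = 0.100618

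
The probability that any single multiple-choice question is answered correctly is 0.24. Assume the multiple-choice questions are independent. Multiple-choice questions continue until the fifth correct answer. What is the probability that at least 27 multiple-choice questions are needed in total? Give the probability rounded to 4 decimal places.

Needing more than 26 multiple-choice questions ⇔ fewer than 5 successes in the first 26. With X ~ Binomial(26, 0.24), P(Y > 26) = P(X ≤ 4).
  k=0: C(26,0)·0.24^0·0.76^26 = 0.000796
  k=1: C(26,1)·0.24^1·0.76^25 = 0.006539
  k=2: C(26,2)·0.24^2·0.76^24 = 0.025813
  k=3: C(26,3)·0.24^3·0.76^23 = 0.065211
  k=4: C(26,4)·0.24^4·0.76^22 = 0.118409
P(X ≤ 4) = 0.216768

0.2168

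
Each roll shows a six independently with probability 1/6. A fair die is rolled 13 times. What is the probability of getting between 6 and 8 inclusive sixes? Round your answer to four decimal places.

0.0126

X ~ Binomial(13, 0.166667); P(6 ≤ X ≤ 8) = Σ C(13,k) p^k (1−p)^(13−k) over k:
  k=6: C(13,6)·0.166667^6·0.833333^7 = 0.010265
  k=7: C(13,7)·0.166667^7·0.833333^6 = 0.002053
  k=8: C(13,8)·0.166667^8·0.833333^5 = 0.000308
Total = 0.012625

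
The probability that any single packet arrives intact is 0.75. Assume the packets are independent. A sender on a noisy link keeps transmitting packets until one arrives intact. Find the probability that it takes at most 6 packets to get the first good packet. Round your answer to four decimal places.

0.9998

Y = number of packets to the first success; geometric, p = 0.75.
P(Y ≤ 6) = 1 − (1−p)^6 = 1 − 0.000244 = 0.999756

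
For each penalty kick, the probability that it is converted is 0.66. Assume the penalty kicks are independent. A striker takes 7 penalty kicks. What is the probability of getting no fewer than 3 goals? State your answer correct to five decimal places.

0.95078

X ~ Binomial(7, 0.66); P(X ≥ 3) = Σ C(7,k) p^k (1−p)^(7−k) over k:
  k=3: C(7,3)·0.66^3·0.34^4 = 0.1344669
  k=4: C(7,4)·0.66^4·0.34^3 = 0.2610241
  k=5: C(7,5)·0.66^5·0.34^2 = 0.3040163
  k=6: C(7,6)·0.66^6·0.34^1 = 0.1967164
  k=7: C(7,7)·0.66^7·0.34^0 = 0.0545516
Total = 0.9507753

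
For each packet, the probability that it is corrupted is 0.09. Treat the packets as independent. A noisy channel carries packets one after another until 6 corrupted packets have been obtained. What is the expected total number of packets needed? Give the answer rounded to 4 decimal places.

66.6667

Y = total packets until the sixth success; negative binomial with r=6, p=0.09.
E[Y] = r / p = 6 / 0.09 = 66.666667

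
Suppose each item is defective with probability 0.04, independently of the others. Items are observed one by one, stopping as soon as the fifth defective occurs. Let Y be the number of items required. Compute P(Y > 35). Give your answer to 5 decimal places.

Needing more than 35 items ⇔ fewer than 5 successes in the first 35. With X ~ Binomial(35, 0.04), P(Y > 35) = P(X ≤ 4).
  k=0: C(35,0)·0.04^0·0.96^35 = 0.2396035
  k=1: C(35,1)·0.04^1·0.96^34 = 0.3494218
  k=2: C(35,2)·0.04^2·0.96^33 = 0.2475071
  k=3: C(35,3)·0.04^3·0.96^32 = 0.1134407
  k=4: C(35,4)·0.04^4·0.96^31 = 0.0378136
P(X ≤ 4) = 0.9877867

0.98779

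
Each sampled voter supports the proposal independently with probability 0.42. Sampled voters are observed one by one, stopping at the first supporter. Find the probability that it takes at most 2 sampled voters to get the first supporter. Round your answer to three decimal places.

0.664

Y = number of sampled voters to the first success; geometric, p = 0.42.
P(Y ≤ 2) = 1 − (1−p)^2 = 1 − 0.33640 = 0.66360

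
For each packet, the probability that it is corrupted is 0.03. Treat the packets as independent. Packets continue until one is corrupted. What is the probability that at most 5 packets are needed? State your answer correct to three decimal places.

0.141

Y = number of packets to the first success; geometric, p = 0.03.
P(Y ≤ 5) = 1 − (1−p)^5 = 1 − 0.85873 = 0.14127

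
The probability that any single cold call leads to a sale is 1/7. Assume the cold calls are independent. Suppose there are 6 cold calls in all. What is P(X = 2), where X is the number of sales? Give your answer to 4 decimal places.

0.1652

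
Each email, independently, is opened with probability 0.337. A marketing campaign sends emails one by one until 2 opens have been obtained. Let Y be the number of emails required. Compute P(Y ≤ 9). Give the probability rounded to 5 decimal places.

0.86201

Finishing within 9 emails ⇔ at least 2 successes in the first 9. With X ~ Binomial(9, 0.337), P(Y ≤ 9) = 1 − P(X ≤ 1).
  k=0: C(9,0)·0.337^0·0.663^9 = 0.0247527
  k=1: C(9,1)·0.337^1·0.663^8 = 0.1132350
1 − 0.1379876 = 0.8620124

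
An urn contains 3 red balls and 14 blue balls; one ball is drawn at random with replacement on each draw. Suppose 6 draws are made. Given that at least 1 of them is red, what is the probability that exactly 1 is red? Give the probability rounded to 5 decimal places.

0.58290

X ~ Binomial(6, 0.176471). Want P(X=1 | X≥1) = P(X=1) / P(X≥1).
P(X=1) = C(6,1)·0.176471^1·0.823529^5 = 0.4010691
P(X≥1) = 1 − 0.3119426 = 0.6880574
Ratio = 0.4010691 / 0.6880574 = 0.5829006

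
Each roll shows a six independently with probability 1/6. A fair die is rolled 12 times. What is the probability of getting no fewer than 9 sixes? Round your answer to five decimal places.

X ~ Binomial(12, 0.166667); P(X ≥ 9) = Σ C(12,k) p^k (1−p)^(12−k) over k:
  k=9: C(12,9)·0.166667^9·0.833333^3 = 0.0000126
  k=10: C(12,10)·0.166667^10·0.833333^2 = 0.0000008
  k=11: C(12,11)·0.166667^11·0.833333^1 = 0.0000000
  k=12: C(12,12)·0.166667^12·0.833333^0 = 0.0000000
Total = 0.0000134

0.00001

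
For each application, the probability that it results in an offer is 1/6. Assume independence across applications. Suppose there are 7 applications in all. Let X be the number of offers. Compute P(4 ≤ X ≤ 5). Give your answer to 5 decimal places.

0.01750

X ~ Binomial(7, 0.166667); P(4 ≤ X ≤ 5) = Σ C(7,k) p^k (1−p)^(7−k) over k:
  k=4: C(7,4)·0.166667^4·0.833333^3 = 0.0156286
  k=5: C(7,5)·0.166667^5·0.833333^2 = 0.0018754
Total = 0.0175040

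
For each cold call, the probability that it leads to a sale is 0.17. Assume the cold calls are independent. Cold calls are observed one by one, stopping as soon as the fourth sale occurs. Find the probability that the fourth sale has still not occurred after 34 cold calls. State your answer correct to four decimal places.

Needing more than 34 cold calls ⇔ fewer than 4 successes in the first 34. With X ~ Binomial(34, 0.17), P(Y > 34) = P(X ≤ 3).
  k=0: C(34,0)·0.17^0·0.83^34 = 0.001773
  k=1: C(34,1)·0.17^1·0.83^33 = 0.012345
  k=2: C(34,2)·0.17^2·0.83^32 = 0.041721
  k=3: C(34,3)·0.17^3·0.83^31 = 0.091151
P(X ≤ 3) = 0.146990

0.1470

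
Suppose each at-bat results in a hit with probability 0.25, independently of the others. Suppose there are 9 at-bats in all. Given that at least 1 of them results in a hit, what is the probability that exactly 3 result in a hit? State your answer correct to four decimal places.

0.2526

X ~ Binomial(9, 0.25). Want P(X=3 | X≥1) = P(X=3) / P(X≥1).
P(X=3) = C(9,3)·0.25^3·0.75^6 = 0.233597
P(X≥1) = 1 − 0.075085 = 0.924915
Ratio = 0.233597 / 0.924915 = 0.252560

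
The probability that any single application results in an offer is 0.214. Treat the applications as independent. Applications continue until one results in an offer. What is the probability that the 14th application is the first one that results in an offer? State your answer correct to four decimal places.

Geometric (trials to first success), p = 0.214.
P(Y = 14) = (1−p)^13 · p = 0.043701 · 0.214 = 0.009352

0.0094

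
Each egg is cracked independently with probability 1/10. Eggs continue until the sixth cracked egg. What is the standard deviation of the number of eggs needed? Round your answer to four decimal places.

23.2379

Y = total eggs until the sixth success; negative binomial with r=6, p=0.10.
SD(Y) = √[r(1−p)/p²] = √(540.000000) = 23.237900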